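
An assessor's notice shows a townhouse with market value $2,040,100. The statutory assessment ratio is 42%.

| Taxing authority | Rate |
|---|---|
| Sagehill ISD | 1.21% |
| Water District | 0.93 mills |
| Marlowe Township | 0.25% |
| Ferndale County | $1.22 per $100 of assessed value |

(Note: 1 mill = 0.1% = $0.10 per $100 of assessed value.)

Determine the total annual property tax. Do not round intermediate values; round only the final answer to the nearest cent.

$23,760.23

Assessed value = $2,040,100 × 0.42 = $856,842
Sagehill ISD: $856,842 × 0.0121 = $10,367.7882
Water District: $856,842 × 0.00093 = $796.86306
Marlowe Township: $856,842 × 0.0025 = $2,142.105
Ferndale County: $856,842 × 0.0122 = $10,453.4724
Total = $23,760.22866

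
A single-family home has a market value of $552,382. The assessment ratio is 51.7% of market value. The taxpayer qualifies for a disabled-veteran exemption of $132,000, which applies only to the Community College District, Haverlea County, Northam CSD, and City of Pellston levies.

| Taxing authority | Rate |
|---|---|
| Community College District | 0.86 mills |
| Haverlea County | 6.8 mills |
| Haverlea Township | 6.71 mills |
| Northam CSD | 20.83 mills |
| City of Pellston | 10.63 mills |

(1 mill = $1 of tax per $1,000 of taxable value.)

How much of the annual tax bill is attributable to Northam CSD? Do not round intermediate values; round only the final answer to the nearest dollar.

$3,199

Assessed value = $552,382 × 0.517 = $285,581.494
Northam CSD taxable value = $285,581.494 − $132,000 = $153,581.494
Northam CSD levy = $153,581.494 × 0.02083 = $3,199.10252002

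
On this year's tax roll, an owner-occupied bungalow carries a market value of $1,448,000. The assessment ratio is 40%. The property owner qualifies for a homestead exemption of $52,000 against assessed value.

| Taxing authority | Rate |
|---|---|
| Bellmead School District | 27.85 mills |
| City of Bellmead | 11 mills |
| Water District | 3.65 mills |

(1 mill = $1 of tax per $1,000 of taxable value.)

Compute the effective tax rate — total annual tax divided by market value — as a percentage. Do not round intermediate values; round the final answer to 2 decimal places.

1.55%

Assessed value = $1,448,000 × 0.4 = $579,200
Taxable value = $579,200 − $52,000 = $527,200
Bellmead School District: $527,200 × 0.02785 = $14,682.52
City of Bellmead: $527,200 × 0.011 = $5,799.2
Water District: $527,200 × 0.00365 = $1,924.28
Total tax = $22,406
Effective rate = $22,406 ÷ $1,448,000 = 1.55% of market value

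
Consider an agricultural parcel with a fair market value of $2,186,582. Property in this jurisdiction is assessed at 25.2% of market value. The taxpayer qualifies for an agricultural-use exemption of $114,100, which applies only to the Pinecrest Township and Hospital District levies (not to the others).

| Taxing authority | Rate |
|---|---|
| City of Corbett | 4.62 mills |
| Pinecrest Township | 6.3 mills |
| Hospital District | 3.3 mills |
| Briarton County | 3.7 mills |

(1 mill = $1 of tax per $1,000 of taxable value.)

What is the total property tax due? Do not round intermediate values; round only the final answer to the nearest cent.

Assessed value = $2,186,582 × 0.252 = $551,018.664
City of Corbett: $551,018.664 × 0.00462 = $2,545.70622768
Pinecrest Township: ($551,018.664 − $114,100) × 0.0063 = $436,918.664 × 0.0063 = $2,752.5875832
Hospital District: ($551,018.664 − $114,100) × 0.0033 = $436,918.664 × 0.0033 = $1,441.8315912
Briarton County: $551,018.664 × 0.0037 = $2,038.7690568
Total = $8,778.89445888

$8,778.89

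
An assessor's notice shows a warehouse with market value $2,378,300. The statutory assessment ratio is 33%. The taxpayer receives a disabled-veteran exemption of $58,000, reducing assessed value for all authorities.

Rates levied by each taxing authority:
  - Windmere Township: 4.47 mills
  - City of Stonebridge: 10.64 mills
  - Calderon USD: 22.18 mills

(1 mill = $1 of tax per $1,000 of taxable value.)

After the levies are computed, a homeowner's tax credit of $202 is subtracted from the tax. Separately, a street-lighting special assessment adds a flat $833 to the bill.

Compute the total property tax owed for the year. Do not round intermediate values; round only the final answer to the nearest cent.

$27,734.83

Assessed value = $2,378,300 × 0.33 = $784,839
Taxable value = $784,839 − $58,000 = $726,839
Windmere Township: $726,839 × 0.00447 = $3,248.97033
City of Stonebridge: $726,839 × 0.01064 = $7,733.56696
Calderon USD: $726,839 × 0.02218 = $16,121.28902
Levies subtotal = $27,103.82631
After credit = $27,103.82631 − $202 = $26,901.82631
Total = $26,901.82631 + $833 = $27,734.82631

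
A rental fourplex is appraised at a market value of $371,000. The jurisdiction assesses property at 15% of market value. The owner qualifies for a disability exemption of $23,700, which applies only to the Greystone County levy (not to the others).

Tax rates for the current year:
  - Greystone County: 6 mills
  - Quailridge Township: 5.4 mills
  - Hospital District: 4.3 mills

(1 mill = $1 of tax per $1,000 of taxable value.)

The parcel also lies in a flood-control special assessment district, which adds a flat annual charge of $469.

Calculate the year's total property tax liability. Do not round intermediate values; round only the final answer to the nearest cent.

$1,200.51

Assessed value = $371,000 × 0.15 = $55,650
Greystone County: ($55,650 − $23,700) × 0.006 = $31,950 × 0.006 = $191.7
Quailridge Township: $55,650 × 0.0054 = $300.51
Hospital District: $55,650 × 0.0043 = $239.295
Levies subtotal = $731.505
Total = $731.505 + $469 = $1,200.505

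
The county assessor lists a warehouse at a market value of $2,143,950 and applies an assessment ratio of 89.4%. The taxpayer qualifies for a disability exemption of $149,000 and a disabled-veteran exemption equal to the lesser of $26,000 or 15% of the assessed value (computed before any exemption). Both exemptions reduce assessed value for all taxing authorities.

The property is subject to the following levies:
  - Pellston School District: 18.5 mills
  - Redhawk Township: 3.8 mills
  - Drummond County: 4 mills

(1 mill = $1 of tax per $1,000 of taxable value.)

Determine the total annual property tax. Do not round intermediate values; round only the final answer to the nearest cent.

Assessed value = $2,143,950 × 0.894 = $1,916,691.3
Disabled-veteran exemption = min($26,000, 15% × $1,916,691.3) = min($26,000, $287,503.695) = $26,000 (dollar cap binds)
Taxable value = $1,916,691.3 − $149,000 − $26,000 = $1,741,691.3
Pellston School District: $1,741,691.3 × 0.0185 = $32,221.28905
Redhawk Township: $1,741,691.3 × 0.0038 = $6,618.42694
Drummond County: $1,741,691.3 × 0.004 = $6,966.7652
Total = $45,806.48119

$45,806.48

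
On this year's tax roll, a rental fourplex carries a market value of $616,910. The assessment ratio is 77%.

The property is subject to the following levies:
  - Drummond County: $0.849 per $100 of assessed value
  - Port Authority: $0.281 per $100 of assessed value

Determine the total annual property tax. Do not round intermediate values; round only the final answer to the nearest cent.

Assessed value = $616,910 × 0.77 = $475,020.7
Drummond County: $475,020.7 × 0.00849 = $4,032.925743
Port Authority: $475,020.7 × 0.00281 = $1,334.808167
Total = $4,032.925743 + $1,334.808167 = $5,367.73391

$5,367.73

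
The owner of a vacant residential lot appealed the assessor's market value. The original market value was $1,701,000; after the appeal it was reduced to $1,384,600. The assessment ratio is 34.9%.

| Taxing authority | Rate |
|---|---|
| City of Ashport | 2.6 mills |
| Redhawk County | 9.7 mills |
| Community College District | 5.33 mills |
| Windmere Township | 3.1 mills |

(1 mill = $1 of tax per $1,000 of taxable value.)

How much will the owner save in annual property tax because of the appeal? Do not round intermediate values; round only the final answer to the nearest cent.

Old assessed value = $1,701,000 × 0.349 = $593,649
New assessed value = $1,384,600 × 0.349 = $483,225.4
Combined rate = 0.0026 + 0.0097 + 0.00533 + 0.0031 = 0.02073
Old tax = $593,649 × 0.02073 = $12,306.34377
New tax = $483,225.4 × 0.02073 = $10,017.262542
Reduction = $12,306.34377 − $10,017.262542 = $2,289.081228

$2,289.08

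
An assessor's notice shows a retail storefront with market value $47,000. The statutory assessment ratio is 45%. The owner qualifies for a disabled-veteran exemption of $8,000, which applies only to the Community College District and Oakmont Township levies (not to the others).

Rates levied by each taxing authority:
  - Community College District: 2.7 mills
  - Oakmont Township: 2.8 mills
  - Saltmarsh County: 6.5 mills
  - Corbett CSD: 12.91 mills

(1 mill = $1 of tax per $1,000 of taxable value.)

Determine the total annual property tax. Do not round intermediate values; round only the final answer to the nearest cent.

$482.85

Assessed value = $47,000 × 0.45 = $21,150
Community College District: ($21,150 − $8,000) × 0.0027 = $13,150 × 0.0027 = $35.505
Oakmont Township: ($21,150 − $8,000) × 0.0028 = $13,150 × 0.0028 = $36.82
Saltmarsh County: $21,150 × 0.0065 = $137.475
Corbett CSD: $21,150 × 0.01291 = $273.0465
Total = $482.8465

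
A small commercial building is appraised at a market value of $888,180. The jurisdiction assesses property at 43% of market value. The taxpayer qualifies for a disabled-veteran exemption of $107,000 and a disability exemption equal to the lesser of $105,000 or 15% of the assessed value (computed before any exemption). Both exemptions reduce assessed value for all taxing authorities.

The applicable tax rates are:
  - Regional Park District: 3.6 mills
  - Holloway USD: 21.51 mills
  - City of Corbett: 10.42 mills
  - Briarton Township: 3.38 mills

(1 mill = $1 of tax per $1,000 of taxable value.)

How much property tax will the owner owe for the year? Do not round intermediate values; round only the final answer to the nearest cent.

$8,467.98

Assessed value = $888,180 × 0.43 = $381,917.4
Disability exemption = min($105,000, 15% × $381,917.4) = min($105,000, $57,287.61) = $57,287.61 (percentage binds)
Taxable value = $381,917.4 − $107,000 − $57,287.61 = $217,629.79
Regional Park District: $217,629.79 × 0.0036 = $783.467244
Holloway USD: $217,629.79 × 0.02151 = $4,681.2167829
City of Corbett: $217,629.79 × 0.01042 = $2,267.7024118
Briarton Township: $217,629.79 × 0.00338 = $735.5886902
Total = $8,467.9751289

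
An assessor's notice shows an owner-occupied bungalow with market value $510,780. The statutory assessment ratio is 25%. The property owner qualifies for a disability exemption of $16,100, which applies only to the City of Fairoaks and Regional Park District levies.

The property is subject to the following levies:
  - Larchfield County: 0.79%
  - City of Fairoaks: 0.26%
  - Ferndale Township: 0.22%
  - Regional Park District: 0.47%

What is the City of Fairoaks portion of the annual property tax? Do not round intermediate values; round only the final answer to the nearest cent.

$290.15

Assessed value = $510,780 × 0.25 = $127,695
City of Fairoaks taxable value = $127,695 − $16,100 = $111,595
City of Fairoaks levy = $111,595 × 0.0026 = $290.147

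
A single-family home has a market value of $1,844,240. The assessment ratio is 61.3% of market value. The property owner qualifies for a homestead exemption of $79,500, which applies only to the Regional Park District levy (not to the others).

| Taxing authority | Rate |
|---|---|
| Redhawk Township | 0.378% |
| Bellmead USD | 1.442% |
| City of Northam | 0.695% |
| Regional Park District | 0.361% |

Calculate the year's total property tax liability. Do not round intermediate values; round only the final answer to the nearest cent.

$32,226.73

Assessed value = $1,844,240 × 0.613 = $1,130,519.12
Redhawk Township: $1,130,519.12 × 0.00378 = $4,273.3622736
Bellmead USD: $1,130,519.12 × 0.01442 = $16,302.0857104
City of Northam: $1,130,519.12 × 0.00695 = $7,857.107884
Regional Park District: ($1,130,519.12 − $79,500) × 0.00361 = $1,051,019.12 × 0.00361 = $3,794.1790232
Total = $32,226.7348912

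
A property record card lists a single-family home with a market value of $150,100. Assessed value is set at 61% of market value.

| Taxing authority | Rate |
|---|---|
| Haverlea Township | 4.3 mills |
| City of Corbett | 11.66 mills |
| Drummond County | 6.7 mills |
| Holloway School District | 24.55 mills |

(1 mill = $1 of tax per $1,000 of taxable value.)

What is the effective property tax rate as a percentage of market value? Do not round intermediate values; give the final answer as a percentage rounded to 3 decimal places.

Assessed value = $150,100 × 0.61 = $91,561
Haverlea Township: $91,561 × 0.0043 = $393.7123
City of Corbett: $91,561 × 0.01166 = $1,067.60126
Drummond County: $91,561 × 0.0067 = $613.4587
Holloway School District: $91,561 × 0.02455 = $2,247.82255
Total tax = $4,322.59481
Effective rate = $4,322.59481 ÷ $150,100 = 2.880% of market value

2.880%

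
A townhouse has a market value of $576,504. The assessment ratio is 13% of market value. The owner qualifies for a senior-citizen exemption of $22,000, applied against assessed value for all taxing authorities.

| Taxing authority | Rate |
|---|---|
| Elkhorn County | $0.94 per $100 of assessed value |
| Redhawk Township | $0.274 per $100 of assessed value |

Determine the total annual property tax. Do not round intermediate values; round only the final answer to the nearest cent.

$642.76

Assessed value = $576,504 × 0.13 = $74,945.52
Taxable value = $74,945.52 − $22,000 = $52,945.52
Elkhorn County: $52,945.52 × 0.0094 = $497.687888
Redhawk Township: $52,945.52 × 0.00274 = $145.0707248
Total = $497.687888 + $145.0707248 = $642.7586128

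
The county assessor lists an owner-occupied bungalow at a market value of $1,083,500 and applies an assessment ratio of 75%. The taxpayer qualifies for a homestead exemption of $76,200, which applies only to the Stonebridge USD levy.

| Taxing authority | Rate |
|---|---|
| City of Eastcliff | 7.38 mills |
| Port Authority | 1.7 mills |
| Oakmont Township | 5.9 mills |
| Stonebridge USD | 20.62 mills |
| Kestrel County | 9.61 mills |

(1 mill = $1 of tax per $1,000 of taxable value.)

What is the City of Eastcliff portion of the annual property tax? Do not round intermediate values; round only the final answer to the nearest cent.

Assessed value = $1,083,500 × 0.75 = $812,625
City of Eastcliff taxable value = $812,625 (exemption does not apply)
City of Eastcliff levy = $812,625 × 0.00738 = $5,997.1725

$5,997.17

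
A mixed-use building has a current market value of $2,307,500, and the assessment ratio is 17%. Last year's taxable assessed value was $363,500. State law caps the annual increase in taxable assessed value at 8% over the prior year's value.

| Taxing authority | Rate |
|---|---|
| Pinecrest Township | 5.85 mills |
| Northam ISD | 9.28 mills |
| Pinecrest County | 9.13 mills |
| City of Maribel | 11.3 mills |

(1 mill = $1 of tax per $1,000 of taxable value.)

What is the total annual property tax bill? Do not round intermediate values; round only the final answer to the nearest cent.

Uncapped assessed value = $2,307,500 × 0.17 = $392,275
Cap limit = $363,500 × 1.08 = $392,580
Taxable assessed value = min($392,275, $392,580) = $392,275 (cap does not bind)
Pinecrest Township: $392,275 × 0.00585 = $2,294.80875
Northam ISD: $392,275 × 0.00928 = $3,640.312
Pinecrest County: $392,275 × 0.00913 = $3,581.47075
City of Maribel: $392,275 × 0.0113 = $4,432.7075
Total = $13,949.299

$13,949.30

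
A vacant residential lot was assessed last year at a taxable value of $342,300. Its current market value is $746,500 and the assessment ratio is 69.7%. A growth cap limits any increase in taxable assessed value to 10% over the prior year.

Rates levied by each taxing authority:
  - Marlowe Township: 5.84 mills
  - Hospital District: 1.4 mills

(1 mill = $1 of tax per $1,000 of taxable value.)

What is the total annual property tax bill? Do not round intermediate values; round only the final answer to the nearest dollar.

$2,726

Uncapped assessed value = $746,500 × 0.697 = $520,310.5
Cap limit = $342,300 × 1.1 = $376,530
Taxable assessed value = min($520,310.5, $376,530) = $376,530 (cap binds)
Marlowe Township: $376,530 × 0.00584 = $2,198.9352
Hospital District: $376,530 × 0.0014 = $527.142
Total = $2,726.0772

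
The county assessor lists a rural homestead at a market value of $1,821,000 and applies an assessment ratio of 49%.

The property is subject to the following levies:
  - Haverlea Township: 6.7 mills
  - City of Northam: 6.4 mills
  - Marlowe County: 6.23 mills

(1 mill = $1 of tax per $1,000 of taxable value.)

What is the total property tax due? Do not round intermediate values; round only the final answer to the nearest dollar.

Assessed value = $1,821,000 × 0.49 = $892,290
Haverlea Township: $892,290 × 0.0067 = $5,978.343
City of Northam: $892,290 × 0.0064 = $5,710.656
Marlowe County: $892,290 × 0.00623 = $5,558.9667
Total = $5,978.343 + $5,710.656 + $5,558.9667 = $17,247.9657

$17,248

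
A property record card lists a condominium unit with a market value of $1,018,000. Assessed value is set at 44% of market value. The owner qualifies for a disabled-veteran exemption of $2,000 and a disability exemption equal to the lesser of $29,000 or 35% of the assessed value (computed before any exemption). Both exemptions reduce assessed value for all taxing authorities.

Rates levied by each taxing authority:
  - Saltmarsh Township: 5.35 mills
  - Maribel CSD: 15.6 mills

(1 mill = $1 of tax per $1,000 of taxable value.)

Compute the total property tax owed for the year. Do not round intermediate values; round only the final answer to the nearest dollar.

Assessed value = $1,018,000 × 0.44 = $447,920
Disability exemption = min($29,000, 35% × $447,920) = min($29,000, $156,772) = $29,000 (dollar cap binds)
Taxable value = $447,920 − $2,000 − $29,000 = $416,920
Saltmarsh Township: $416,920 × 0.00535 = $2,230.522
Maribel CSD: $416,920 × 0.0156 = $6,503.952
Total = $8,734.474

$8,734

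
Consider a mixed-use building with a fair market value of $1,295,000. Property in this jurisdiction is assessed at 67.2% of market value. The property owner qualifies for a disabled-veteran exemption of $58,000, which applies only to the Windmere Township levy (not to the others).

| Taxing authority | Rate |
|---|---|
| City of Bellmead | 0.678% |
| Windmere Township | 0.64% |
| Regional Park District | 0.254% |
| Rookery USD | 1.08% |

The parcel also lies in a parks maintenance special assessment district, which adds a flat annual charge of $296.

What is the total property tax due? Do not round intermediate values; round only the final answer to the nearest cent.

Assessed value = $1,295,000 × 0.672 = $870,240
City of Bellmead: $870,240 × 0.00678 = $5,900.2272
Windmere Township: ($870,240 − $58,000) × 0.0064 = $812,240 × 0.0064 = $5,198.336
Regional Park District: $870,240 × 0.00254 = $2,210.4096
Rookery USD: $870,240 × 0.0108 = $9,398.592
Levies subtotal = $22,707.5648
Total = $22,707.5648 + $296 = $23,003.5648

$23,003.56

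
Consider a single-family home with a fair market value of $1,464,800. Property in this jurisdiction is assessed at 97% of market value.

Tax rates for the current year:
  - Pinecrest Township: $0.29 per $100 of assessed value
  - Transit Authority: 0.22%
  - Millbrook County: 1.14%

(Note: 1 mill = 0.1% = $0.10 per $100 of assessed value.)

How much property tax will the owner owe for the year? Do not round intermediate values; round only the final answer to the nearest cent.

$23,444.12

Assessed value = $1,464,800 × 0.97 = $1,420,856
Pinecrest Township: $1,420,856 × 0.0029 = $4,120.4824
Transit Authority: $1,420,856 × 0.0022 = $3,125.8832
Millbrook County: $1,420,856 × 0.0114 = $16,197.7584
Total = $23,444.124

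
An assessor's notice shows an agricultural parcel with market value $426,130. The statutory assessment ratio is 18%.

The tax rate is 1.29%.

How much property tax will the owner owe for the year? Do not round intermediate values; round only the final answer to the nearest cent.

$989.47

Assessed value = $426,130 × 0.18 = $76,703.4
Tax = $76,703.4 × 0.0129 = $989.47386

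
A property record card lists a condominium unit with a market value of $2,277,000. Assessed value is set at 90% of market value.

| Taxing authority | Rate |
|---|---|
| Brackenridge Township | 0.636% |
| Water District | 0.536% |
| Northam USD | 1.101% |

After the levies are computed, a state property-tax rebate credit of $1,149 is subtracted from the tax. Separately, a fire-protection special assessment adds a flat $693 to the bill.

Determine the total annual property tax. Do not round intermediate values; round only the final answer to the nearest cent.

$46,124.59

Assessed value = $2,277,000 × 0.9 = $2,049,300
Brackenridge Township: $2,049,300 × 0.00636 = $13,033.548
Water District: $2,049,300 × 0.00536 = $10,984.248
Northam USD: $2,049,300 × 0.01101 = $22,562.793
Levies subtotal = $46,580.589
After credit = $46,580.589 − $1,149 = $45,431.589
Total = $45,431.589 + $693 = $46,124.589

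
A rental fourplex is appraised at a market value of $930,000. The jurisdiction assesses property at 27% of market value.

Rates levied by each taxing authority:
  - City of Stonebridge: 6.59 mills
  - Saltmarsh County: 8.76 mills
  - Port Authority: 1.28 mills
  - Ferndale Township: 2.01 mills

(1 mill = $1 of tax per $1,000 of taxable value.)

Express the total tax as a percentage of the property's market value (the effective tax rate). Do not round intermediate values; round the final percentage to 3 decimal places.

0.503%

Assessed value = $930,000 × 0.27 = $251,100
City of Stonebridge: $251,100 × 0.00659 = $1,654.749
Saltmarsh County: $251,100 × 0.00876 = $2,199.636
Port Authority: $251,100 × 0.00128 = $321.408
Ferndale Township: $251,100 × 0.00201 = $504.711
Total tax = $4,680.504
Effective rate = $4,680.504 ÷ $930,000 = 0.503% of market value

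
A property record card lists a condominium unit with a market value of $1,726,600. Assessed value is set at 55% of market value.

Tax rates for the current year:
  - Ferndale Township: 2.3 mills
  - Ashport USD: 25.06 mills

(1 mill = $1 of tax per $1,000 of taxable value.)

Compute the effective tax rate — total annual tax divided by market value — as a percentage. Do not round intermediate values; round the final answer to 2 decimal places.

Assessed value = $1,726,600 × 0.55 = $949,630
Ferndale Township: $949,630 × 0.0023 = $2,184.149
Ashport USD: $949,630 × 0.02506 = $23,797.7278
Total tax = $25,981.8768
Effective rate = $25,981.8768 ÷ $1,726,600 = 1.50% of market value

1.50%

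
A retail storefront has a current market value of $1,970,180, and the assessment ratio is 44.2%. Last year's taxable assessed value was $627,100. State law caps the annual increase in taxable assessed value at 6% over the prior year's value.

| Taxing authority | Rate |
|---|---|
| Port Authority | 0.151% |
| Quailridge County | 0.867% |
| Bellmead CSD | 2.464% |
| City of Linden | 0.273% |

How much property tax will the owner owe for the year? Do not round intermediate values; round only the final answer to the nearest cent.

$24,960.46

Uncapped assessed value = $1,970,180 × 0.442 = $870,819.56
Cap limit = $627,100 × 1.06 = $664,726
Taxable assessed value = min($870,819.56, $664,726) = $664,726 (cap binds)
Port Authority: $664,726 × 0.00151 = $1,003.73626
Quailridge County: $664,726 × 0.00867 = $5,763.17442
Bellmead CSD: $664,726 × 0.02464 = $16,378.84864
City of Linden: $664,726 × 0.00273 = $1,814.70198
Total = $24,960.4613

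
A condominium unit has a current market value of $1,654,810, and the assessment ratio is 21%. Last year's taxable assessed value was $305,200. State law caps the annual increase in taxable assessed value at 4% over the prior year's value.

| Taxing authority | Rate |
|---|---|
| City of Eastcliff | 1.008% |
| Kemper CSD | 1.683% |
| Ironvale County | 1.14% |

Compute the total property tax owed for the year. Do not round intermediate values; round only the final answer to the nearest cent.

$12,159.90

Uncapped assessed value = $1,654,810 × 0.21 = $347,510.1
Cap limit = $305,200 × 1.04 = $317,408
Taxable assessed value = min($347,510.1, $317,408) = $317,408 (cap binds)
City of Eastcliff: $317,408 × 0.01008 = $3,199.47264
Kemper CSD: $317,408 × 0.01683 = $5,341.97664
Ironvale County: $317,408 × 0.0114 = $3,618.4512
Total = $12,159.90048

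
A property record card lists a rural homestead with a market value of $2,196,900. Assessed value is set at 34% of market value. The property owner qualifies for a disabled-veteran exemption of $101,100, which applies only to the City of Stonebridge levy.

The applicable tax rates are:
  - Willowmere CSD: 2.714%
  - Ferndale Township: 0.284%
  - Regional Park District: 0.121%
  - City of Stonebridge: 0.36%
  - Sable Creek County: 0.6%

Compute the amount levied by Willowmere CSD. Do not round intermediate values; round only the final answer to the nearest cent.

Assessed value = $2,196,900 × 0.34 = $746,946
Willowmere CSD taxable value = $746,946 (exemption does not apply)
Willowmere CSD levy = $746,946 × 0.02714 = $20,272.11444

$20,272.11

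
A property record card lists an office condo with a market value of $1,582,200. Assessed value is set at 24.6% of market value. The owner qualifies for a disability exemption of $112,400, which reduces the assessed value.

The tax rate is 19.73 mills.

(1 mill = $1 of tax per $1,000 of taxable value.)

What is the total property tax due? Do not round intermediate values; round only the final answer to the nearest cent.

Assessed value = $1,582,200 × 0.246 = $389,221.2
Taxable value = $389,221.2 − $112,400 = $276,821.2
Tax = $276,821.2 × 0.01973 = $5,461.682276

$5,461.68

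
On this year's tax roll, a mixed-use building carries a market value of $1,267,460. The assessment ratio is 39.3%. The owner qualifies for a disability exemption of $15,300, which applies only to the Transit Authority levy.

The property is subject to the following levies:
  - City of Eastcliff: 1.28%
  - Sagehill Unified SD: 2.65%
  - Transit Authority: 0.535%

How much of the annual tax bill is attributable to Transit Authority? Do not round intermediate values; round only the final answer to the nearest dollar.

$2,583

Assessed value = $1,267,460 × 0.393 = $498,111.78
Transit Authority taxable value = $498,111.78 − $15,300 = $482,811.78
Transit Authority levy = $482,811.78 × 0.00535 = $2,583.043023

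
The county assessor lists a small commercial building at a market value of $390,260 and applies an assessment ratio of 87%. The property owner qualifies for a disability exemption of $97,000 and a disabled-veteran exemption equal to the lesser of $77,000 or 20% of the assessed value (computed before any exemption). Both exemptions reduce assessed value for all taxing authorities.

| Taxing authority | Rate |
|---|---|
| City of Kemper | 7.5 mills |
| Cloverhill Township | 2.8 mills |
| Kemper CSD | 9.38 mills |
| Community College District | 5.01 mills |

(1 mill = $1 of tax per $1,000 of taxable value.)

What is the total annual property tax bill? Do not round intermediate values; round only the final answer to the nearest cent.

$4,311.39

Assessed value = $390,260 × 0.87 = $339,526.2
Disabled-veteran exemption = min($77,000, 20% × $339,526.2) = min($77,000, $67,905.24) = $67,905.24 (percentage binds)
Taxable value = $339,526.2 − $97,000 − $67,905.24 = $174,620.96
City of Kemper: $174,620.96 × 0.0075 = $1,309.6572
Cloverhill Township: $174,620.96 × 0.0028 = $488.938688
Kemper CSD: $174,620.96 × 0.00938 = $1,637.9446048
Community College District: $174,620.96 × 0.00501 = $874.8510096
Total = $4,311.3915024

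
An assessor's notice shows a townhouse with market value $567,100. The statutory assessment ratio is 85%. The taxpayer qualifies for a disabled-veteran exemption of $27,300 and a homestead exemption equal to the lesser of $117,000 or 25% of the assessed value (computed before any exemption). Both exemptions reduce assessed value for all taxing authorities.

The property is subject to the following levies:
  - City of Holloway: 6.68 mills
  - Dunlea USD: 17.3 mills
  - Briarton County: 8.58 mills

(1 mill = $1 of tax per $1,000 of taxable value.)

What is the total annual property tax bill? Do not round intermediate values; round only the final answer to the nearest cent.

Assessed value = $567,100 × 0.85 = $482,035
Homestead exemption = min($117,000, 25% × $482,035) = min($117,000, $120,508.75) = $117,000 (dollar cap binds)
Taxable value = $482,035 − $27,300 − $117,000 = $337,735
City of Holloway: $337,735 × 0.00668 = $2,256.0698
Dunlea USD: $337,735 × 0.0173 = $5,842.8155
Briarton County: $337,735 × 0.00858 = $2,897.7663
Total = $10,996.6516

$10,996.65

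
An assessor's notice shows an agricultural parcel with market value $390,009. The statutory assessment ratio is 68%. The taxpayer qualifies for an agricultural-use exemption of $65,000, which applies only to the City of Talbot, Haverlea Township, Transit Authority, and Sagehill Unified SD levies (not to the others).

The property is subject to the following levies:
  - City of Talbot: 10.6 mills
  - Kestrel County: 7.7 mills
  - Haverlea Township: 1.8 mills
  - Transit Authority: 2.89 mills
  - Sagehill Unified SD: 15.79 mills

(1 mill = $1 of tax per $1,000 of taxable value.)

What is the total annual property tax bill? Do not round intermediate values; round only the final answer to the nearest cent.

$8,264.49

Assessed value = $390,009 × 0.68 = $265,206.12
City of Talbot: ($265,206.12 − $65,000) × 0.0106 = $200,206.12 × 0.0106 = $2,122.184872
Kestrel County: $265,206.12 × 0.0077 = $2,042.087124
Haverlea Township: ($265,206.12 − $65,000) × 0.0018 = $200,206.12 × 0.0018 = $360.371016
Transit Authority: ($265,206.12 − $65,000) × 0.00289 = $200,206.12 × 0.00289 = $578.5956868
Sagehill Unified SD: ($265,206.12 − $65,000) × 0.01579 = $200,206.12 × 0.01579 = $3,161.2546348
Total = $8,264.4933336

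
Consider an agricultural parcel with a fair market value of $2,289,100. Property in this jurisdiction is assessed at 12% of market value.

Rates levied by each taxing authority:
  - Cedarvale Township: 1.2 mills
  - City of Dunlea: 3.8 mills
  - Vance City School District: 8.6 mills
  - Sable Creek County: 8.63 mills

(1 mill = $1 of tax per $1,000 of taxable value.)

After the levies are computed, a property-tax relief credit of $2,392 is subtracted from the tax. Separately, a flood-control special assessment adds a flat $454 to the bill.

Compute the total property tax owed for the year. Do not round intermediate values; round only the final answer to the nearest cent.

Assessed value = $2,289,100 × 0.12 = $274,692
Cedarvale Township: $274,692 × 0.0012 = $329.6304
City of Dunlea: $274,692 × 0.0038 = $1,043.8296
Vance City School District: $274,692 × 0.0086 = $2,362.3512
Sable Creek County: $274,692 × 0.00863 = $2,370.59196
Levies subtotal = $6,106.40316
After credit = $6,106.40316 − $2,392 = $3,714.40316
Total = $3,714.40316 + $454 = $4,168.40316

$4,168.40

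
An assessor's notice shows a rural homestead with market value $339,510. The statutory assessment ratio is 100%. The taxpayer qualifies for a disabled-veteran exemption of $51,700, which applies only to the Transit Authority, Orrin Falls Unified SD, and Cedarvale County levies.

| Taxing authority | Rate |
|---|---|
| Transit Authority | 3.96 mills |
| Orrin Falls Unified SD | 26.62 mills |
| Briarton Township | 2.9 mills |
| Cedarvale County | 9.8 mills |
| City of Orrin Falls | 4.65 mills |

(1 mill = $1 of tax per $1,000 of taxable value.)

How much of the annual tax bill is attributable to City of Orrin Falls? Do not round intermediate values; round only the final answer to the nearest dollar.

Assessed value = $339,510 × 1 = $339,510
City of Orrin Falls taxable value = $339,510 (exemption does not apply)
City of Orrin Falls levy = $339,510 × 0.00465 = $1,578.7215

$1,579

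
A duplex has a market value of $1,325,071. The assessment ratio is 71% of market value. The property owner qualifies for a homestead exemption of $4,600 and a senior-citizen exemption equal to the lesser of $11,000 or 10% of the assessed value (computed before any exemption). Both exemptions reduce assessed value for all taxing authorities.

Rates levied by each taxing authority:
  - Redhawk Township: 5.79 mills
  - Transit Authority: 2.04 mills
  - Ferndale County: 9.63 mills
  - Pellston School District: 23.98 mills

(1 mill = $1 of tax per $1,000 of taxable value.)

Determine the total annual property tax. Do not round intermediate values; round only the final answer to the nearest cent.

$38,340.30

Assessed value = $1,325,071 × 0.71 = $940,800.41
Senior-citizen exemption = min($11,000, 10% × $940,800.41) = min($11,000, $94,080.041) = $11,000 (dollar cap binds)
Taxable value = $940,800.41 − $4,600 − $11,000 = $925,200.41
Redhawk Township: $925,200.41 × 0.00579 = $5,356.9103739
Transit Authority: $925,200.41 × 0.00204 = $1,887.4088364
Ferndale County: $925,200.41 × 0.00963 = $8,909.6799483
Pellston School District: $925,200.41 × 0.02398 = $22,186.3058318
Total = $38,340.3049904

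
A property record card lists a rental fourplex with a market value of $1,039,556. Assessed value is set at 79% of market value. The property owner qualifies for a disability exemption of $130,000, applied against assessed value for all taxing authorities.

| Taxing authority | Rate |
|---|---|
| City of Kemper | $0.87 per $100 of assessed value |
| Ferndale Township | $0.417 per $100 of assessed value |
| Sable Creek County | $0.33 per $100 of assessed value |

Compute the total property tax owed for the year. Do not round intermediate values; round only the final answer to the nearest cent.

$11,177.50

Assessed value = $1,039,556 × 0.79 = $821,249.24
Taxable value = $821,249.24 − $130,000 = $691,249.24
City of Kemper: $691,249.24 × 0.0087 = $6,013.868388
Ferndale Township: $691,249.24 × 0.00417 = $2,882.5093308
Sable Creek County: $691,249.24 × 0.0033 = $2,281.122492
Total = $6,013.868388 + $2,882.5093308 + $2,281.122492 = $11,177.5002108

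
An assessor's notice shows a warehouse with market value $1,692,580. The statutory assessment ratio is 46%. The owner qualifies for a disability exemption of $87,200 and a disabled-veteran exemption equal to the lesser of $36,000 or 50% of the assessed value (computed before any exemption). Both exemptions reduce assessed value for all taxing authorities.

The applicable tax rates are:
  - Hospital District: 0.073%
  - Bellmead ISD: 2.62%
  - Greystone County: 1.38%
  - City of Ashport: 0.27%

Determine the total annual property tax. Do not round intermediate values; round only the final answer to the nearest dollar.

Assessed value = $1,692,580 × 0.46 = $778,586.8
Disabled-veteran exemption = min($36,000, 50% × $778,586.8) = min($36,000, $389,293.4) = $36,000 (dollar cap binds)
Taxable value = $778,586.8 − $87,200 − $36,000 = $655,386.8
Hospital District: $655,386.8 × 0.00073 = $478.432364
Bellmead ISD: $655,386.8 × 0.0262 = $17,171.13416
Greystone County: $655,386.8 × 0.0138 = $9,044.33784
City of Ashport: $655,386.8 × 0.0027 = $1,769.54436
Total = $28,463.448724

$28,463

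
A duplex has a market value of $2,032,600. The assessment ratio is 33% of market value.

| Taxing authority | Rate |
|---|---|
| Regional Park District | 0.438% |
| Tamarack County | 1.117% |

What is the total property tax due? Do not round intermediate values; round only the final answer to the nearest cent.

Assessed value = $2,032,600 × 0.33 = $670,758
Regional Park District: $670,758 × 0.00438 = $2,937.92004
Tamarack County: $670,758 × 0.01117 = $7,492.36686
Total = $2,937.92004 + $7,492.36686 = $10,430.2869

$10,430.29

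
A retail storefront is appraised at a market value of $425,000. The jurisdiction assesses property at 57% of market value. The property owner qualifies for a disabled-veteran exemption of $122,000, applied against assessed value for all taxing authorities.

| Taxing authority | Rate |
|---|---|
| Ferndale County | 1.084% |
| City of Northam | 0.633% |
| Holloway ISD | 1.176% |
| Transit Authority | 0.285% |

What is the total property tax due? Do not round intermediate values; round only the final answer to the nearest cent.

$3,821.55

Assessed value = $425,000 × 0.57 = $242,250
Taxable value = $242,250 − $122,000 = $120,250
Ferndale County: $120,250 × 0.01084 = $1,303.51
City of Northam: $120,250 × 0.00633 = $761.1825
Holloway ISD: $120,250 × 0.01176 = $1,414.14
Transit Authority: $120,250 × 0.00285 = $342.7125
Total = $1,303.51 + $761.1825 + $1,414.14 + $342.7125 = $3,821.545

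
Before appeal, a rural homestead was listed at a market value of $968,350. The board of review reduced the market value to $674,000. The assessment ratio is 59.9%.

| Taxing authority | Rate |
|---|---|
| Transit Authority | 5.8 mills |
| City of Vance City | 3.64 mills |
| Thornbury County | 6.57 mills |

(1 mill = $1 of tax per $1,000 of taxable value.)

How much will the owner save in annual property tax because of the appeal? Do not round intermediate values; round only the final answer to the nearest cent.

$2,822.81

Old assessed value = $968,350 × 0.599 = $580,041.65
New assessed value = $674,000 × 0.599 = $403,726
Combined rate = 0.0058 + 0.00364 + 0.00657 = 0.01601
Old tax = $580,041.65 × 0.01601 = $9,286.4668165
New tax = $403,726 × 0.01601 = $6,463.65326
Reduction = $9,286.4668165 − $6,463.65326 = $2,822.8135565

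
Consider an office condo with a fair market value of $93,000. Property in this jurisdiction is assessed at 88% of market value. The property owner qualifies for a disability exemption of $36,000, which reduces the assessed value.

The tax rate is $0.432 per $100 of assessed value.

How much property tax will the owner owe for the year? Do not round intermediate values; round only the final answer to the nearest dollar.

Assessed value = $93,000 × 0.88 = $81,840
Taxable value = $81,840 − $36,000 = $45,840
Tax = $45,840 × 0.00432 = $198.0288

$198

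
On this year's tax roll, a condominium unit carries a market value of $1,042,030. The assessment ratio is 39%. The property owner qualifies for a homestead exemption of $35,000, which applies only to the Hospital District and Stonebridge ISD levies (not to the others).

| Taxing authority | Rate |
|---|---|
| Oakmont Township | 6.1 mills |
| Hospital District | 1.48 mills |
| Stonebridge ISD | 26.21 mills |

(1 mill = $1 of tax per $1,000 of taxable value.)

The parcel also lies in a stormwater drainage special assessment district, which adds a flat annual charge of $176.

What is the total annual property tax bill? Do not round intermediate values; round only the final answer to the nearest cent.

$12,938.83

Assessed value = $1,042,030 × 0.39 = $406,391.7
Oakmont Township: $406,391.7 × 0.0061 = $2,478.98937
Hospital District: ($406,391.7 − $35,000) × 0.00148 = $371,391.7 × 0.00148 = $549.659716
Stonebridge ISD: ($406,391.7 − $35,000) × 0.02621 = $371,391.7 × 0.02621 = $9,734.176457
Levies subtotal = $12,762.825543
Total = $12,762.825543 + $176 = $12,938.825543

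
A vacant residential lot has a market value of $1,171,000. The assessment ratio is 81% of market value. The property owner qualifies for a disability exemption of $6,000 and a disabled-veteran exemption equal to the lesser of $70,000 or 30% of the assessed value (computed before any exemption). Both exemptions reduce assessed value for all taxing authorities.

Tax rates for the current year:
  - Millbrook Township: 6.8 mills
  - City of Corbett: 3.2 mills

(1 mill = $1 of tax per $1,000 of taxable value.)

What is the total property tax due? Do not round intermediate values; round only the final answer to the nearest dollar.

Assessed value = $1,171,000 × 0.81 = $948,510
Disabled-veteran exemption = min($70,000, 30% × $948,510) = min($70,000, $284,553) = $70,000 (dollar cap binds)
Taxable value = $948,510 − $6,000 − $70,000 = $872,510
Millbrook Township: $872,510 × 0.0068 = $5,933.068
City of Corbett: $872,510 × 0.0032 = $2,792.032
Total = $8,725.1

$8,725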